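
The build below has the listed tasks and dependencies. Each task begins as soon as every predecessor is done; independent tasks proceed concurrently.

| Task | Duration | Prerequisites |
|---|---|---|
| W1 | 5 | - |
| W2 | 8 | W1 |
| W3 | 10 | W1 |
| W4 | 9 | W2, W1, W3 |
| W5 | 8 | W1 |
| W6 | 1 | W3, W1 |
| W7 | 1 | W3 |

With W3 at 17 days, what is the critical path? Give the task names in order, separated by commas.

W1, W3, W4

Baseline: W1→W3→W4 = 5+10+9 = 24 → 24 days.
W3 is on the critical path; changing it to 17 makes that path 31 days.
That remains the longest chain; total 31 days.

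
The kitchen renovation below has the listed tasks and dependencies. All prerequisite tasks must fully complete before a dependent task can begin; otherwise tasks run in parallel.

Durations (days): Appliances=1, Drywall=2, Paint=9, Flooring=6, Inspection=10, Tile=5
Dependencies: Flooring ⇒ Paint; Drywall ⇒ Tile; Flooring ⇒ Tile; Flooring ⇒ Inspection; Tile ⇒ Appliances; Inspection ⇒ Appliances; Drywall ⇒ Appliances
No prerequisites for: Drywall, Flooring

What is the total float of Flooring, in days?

0

The longest chain is Flooring→Inspection→Appliances = 6+10+1 = 17; overall finish 17 days.
Flooring finishes as early as 6 and must finish by 6.
Slack of Flooring = 0 − 0 = 0 days.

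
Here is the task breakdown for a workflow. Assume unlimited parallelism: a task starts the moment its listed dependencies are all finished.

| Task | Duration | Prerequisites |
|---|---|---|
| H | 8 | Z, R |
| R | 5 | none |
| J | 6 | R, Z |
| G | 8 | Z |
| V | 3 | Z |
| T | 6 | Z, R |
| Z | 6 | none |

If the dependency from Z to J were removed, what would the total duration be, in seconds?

14

With the dependency in place, Z→G = 6+8 = 14 sets the finish at 14 seconds.
Without Z→J, J's earliest start moves from 6 to 5.
New critical path: Z→G = 6+8 = 14 ⇒ 14 seconds.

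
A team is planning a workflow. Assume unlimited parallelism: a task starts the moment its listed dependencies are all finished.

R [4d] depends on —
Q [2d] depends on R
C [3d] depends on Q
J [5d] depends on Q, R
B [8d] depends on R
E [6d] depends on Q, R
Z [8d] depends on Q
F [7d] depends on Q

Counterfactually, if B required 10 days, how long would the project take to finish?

14

As given, the longest chain is R→Q→Z = 4+2+8 = 14, so the finish is 14 days.
The longest path through B is only 12 days, so B has float 2.
That remains the longest chain; total 14 days.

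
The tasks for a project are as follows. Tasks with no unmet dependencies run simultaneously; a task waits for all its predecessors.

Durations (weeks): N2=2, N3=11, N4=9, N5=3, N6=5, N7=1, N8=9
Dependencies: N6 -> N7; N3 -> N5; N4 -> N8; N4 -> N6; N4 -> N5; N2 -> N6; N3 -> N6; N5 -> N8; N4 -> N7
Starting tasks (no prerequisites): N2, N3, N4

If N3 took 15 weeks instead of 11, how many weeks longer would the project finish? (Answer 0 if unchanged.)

Critical path before the change: N3→N5→N8 = 11+3+9 = 23 giving 23 weeks.
Since N3 is critical, the +4 change carries straight to that chain (now 27 weeks).
No other chain overtakes it, so the finish is 27 weeks.
Change in finish: 27 − 23 = +4 weeks.

4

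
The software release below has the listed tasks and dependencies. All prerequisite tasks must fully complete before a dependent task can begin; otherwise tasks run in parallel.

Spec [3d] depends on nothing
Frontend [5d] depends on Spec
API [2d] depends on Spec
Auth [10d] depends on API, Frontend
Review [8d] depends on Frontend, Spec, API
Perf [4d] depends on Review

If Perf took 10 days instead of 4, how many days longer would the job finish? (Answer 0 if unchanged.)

6

Baseline: Spec→Frontend→Review→Perf = 3+5+8+4 = 20 → 20 days.
Perf lies on that path, so at 10 days the path becomes 26 days.
The critical path is still Spec→Frontend→Review→Perf; finish is now 26 days.
Change in finish: 26 − 20 = +6 days.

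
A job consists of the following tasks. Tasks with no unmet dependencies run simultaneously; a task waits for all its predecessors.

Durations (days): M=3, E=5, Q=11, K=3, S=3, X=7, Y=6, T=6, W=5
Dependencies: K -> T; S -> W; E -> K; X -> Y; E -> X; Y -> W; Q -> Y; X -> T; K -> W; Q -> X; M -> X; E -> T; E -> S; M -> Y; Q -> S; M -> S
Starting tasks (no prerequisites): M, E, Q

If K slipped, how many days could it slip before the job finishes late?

The longest chain is Q→X→Y→W = 11+7+6+5 = 29; overall finish 29 days.
K finishes as early as 8 and must finish by 23.
So K can slip 23 − 8 = 15 days.

15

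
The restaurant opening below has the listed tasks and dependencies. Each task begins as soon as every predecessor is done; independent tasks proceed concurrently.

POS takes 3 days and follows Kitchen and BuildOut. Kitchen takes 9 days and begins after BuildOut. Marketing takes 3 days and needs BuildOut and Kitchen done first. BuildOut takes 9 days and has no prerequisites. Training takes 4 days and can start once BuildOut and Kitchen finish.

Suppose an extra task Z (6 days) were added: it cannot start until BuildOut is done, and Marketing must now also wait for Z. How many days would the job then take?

22

Originally the job takes 22 days.
With Z inserted, Marketing now waits for max(BuildOut, Kitchen, Z).
New critical path: BuildOut→Kitchen→Training = 9+9+4 = 22 ⇒ 22 days.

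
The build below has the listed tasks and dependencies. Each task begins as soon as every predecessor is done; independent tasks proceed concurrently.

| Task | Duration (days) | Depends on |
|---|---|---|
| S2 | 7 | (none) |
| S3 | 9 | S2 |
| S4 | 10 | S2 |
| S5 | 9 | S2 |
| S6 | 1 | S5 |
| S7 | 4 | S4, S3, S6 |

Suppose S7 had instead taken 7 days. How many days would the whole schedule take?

The binding path is S2→S4→S7 = 7+10+4 = 21; finish at 21 days.
Since S7 is critical, the +3 change carries straight to that chain (now 24 days).
The critical path is still S2→S4→S7; finish is now 24 days.

24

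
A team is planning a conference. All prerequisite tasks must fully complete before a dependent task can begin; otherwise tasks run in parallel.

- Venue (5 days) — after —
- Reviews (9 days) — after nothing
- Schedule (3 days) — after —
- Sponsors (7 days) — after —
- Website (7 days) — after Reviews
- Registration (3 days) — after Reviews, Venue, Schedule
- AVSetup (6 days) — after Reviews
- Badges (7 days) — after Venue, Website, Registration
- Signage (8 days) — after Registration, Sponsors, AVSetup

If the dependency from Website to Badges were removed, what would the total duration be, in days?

23

Original critical path: Reviews→Website→Badges = 9+7+7 = 23 ⇒ 23 days.
Without Website→Badges, Badges's earliest start moves from 16 to 12.
The longest chain is now Reviews→AVSetup→Signage = 9+6+8 = 23, so the project takes 23 days.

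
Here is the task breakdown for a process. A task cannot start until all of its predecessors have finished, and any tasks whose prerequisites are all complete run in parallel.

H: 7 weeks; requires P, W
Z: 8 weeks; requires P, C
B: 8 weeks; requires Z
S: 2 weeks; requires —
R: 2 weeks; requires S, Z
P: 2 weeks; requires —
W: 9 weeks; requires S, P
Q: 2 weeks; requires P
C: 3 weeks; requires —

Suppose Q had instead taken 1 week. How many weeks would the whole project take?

The binding path is C→Z→B = 3+8+8 = 19; finish at 19 weeks.
The longest path through Q is only 4 weeks, so Q has float 15.
That remains the longest chain; total 19 weeks.

19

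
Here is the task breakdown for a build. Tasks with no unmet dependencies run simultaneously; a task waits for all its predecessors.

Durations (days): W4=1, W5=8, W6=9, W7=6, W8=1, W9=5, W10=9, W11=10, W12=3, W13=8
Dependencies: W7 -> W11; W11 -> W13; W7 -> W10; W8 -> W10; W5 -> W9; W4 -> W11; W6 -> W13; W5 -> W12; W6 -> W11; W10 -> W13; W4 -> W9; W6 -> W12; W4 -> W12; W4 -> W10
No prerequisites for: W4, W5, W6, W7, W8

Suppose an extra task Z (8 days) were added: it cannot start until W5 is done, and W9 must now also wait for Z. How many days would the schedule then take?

Originally the schedule takes 27 days.
With Z inserted, W9 now waits for max(W4, W5, Z).
New critical path: W6→W11→W13 = 9+10+8 = 27 ⇒ 27 days.

27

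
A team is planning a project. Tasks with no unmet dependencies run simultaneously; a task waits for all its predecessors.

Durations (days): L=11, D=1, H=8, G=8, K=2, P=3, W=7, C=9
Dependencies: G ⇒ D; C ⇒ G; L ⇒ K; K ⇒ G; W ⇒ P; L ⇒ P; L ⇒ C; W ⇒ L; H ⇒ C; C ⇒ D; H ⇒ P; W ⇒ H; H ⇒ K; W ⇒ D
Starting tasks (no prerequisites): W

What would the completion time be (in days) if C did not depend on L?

Original critical path: W→L→C→G→D = 7+11+9+8+1 = 36 ⇒ 36 days.
Without L→C, C's earliest start moves from 18 to 15.
The longest chain is now W→H→C→G→D = 7+8+9+8+1 = 33, so the job takes 33 days.

33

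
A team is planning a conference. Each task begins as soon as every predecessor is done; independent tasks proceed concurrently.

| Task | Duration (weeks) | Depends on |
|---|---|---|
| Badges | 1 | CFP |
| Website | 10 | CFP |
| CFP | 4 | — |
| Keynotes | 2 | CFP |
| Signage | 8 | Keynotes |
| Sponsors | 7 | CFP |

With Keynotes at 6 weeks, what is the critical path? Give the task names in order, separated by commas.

CFP, Keynotes, Signage

The binding path is CFP→Keynotes→Signage = 4+2+8 = 14; finish at 14 weeks.
Keynotes lies on that path, so at 6 weeks the path becomes 18 weeks.
No other chain overtakes it, so the finish is 18 weeks.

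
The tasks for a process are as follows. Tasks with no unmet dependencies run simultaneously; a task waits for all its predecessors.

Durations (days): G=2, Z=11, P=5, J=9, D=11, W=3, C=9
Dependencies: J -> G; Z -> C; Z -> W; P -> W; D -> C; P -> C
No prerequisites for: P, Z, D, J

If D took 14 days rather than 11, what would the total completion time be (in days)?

Baseline: D→C = 11+9 = 20 → 20 days.
D lies on that path, so at 14 days the path becomes 23 days.
No other chain overtakes it, so the finish is 23 days.

23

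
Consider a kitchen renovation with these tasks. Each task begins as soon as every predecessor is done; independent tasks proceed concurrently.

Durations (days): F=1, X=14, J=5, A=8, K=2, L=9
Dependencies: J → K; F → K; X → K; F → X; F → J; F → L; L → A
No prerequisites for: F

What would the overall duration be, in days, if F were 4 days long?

21

Actual critical path: F→L→A = 1+9+8 = 18 ⇒ 18 days.
F is on the critical path; changing it to 4 makes that path 21 days.
No other chain overtakes it, so the finish is 21 days.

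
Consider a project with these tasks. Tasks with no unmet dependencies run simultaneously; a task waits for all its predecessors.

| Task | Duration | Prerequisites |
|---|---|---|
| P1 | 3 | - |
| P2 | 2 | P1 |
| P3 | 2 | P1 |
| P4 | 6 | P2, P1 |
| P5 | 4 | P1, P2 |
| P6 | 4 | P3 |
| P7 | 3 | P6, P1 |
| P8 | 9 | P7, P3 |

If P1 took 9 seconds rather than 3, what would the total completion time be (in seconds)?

27

The binding path is P1→P3→P6→P7→P8 = 3+2+4+3+9 = 21; finish at 21 seconds.
Since P1 is critical, the +6 change carries straight to that chain (now 27 seconds).
The critical path is still P1→P3→P6→P7→P8; finish is now 27 seconds.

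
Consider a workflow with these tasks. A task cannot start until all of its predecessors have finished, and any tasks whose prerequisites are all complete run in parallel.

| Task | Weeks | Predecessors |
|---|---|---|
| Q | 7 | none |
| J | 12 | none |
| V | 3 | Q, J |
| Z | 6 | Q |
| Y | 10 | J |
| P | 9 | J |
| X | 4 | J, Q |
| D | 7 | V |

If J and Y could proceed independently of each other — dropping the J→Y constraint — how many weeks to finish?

Before: longest chain J→V→D = 12+3+7 = 22, finish 22.
Without J→Y, Y's earliest start moves from 12 to 0.
New critical path: J→V→D = 12+3+7 = 22 ⇒ 22 weeks.

22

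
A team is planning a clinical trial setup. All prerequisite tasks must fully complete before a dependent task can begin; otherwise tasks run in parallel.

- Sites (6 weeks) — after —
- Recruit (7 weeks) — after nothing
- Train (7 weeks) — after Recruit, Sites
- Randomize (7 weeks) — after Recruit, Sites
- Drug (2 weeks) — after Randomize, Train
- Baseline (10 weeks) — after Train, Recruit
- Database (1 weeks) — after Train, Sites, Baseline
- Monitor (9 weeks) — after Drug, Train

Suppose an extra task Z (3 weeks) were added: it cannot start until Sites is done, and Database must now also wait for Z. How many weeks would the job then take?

Originally the job takes 25 weeks.
With Z inserted, Database now waits for max(Train, Sites, Baseline, Z).
New critical path: Recruit→Train→Drug→Monitor = 7+7+2+9 = 25 ⇒ 25 weeks.

25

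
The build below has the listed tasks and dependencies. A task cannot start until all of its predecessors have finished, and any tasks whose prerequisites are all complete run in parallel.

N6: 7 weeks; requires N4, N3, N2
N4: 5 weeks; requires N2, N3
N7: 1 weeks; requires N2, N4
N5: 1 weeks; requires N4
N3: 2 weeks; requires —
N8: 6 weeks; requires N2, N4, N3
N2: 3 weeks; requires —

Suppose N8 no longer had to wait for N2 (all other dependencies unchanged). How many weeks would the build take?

With the dependency in place, N2→N4→N6 = 3+5+7 = 15 sets the finish at 15 weeks.
Dropping N2→N8 doesn't change N8's earliest start (8); another predecessor still binds.
The longest chain is now N2→N4→N6 = 3+5+7 = 15, so the build takes 15 weeks.

15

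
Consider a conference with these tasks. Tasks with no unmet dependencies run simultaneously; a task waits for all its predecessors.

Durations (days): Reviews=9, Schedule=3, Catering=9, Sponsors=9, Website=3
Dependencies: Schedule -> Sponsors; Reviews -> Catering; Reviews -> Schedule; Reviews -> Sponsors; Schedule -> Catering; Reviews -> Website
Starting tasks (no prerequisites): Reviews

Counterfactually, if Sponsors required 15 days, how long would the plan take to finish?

27

Actual critical path: Reviews→Schedule→Sponsors = 9+3+9 = 21 ⇒ 21 days.
Sponsors lies on that path, so at 15 days the path becomes 27 days.
The critical path is still Reviews→Schedule→Sponsors; finish is now 27 days.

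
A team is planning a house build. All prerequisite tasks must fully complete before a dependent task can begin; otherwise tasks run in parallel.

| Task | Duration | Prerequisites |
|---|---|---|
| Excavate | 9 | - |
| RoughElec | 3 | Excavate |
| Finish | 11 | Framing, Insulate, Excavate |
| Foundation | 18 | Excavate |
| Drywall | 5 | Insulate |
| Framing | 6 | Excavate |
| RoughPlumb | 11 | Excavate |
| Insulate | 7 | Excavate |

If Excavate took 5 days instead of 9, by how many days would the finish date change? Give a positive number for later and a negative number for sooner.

-4

The binding path is Excavate→Foundation = 9+18 = 27; finish at 27 days.
Excavate is on the critical path; changing it to 5 makes that path 23 days.
That remains the longest chain; total 23 days.
Change in finish: 23 − 27 = -4 days.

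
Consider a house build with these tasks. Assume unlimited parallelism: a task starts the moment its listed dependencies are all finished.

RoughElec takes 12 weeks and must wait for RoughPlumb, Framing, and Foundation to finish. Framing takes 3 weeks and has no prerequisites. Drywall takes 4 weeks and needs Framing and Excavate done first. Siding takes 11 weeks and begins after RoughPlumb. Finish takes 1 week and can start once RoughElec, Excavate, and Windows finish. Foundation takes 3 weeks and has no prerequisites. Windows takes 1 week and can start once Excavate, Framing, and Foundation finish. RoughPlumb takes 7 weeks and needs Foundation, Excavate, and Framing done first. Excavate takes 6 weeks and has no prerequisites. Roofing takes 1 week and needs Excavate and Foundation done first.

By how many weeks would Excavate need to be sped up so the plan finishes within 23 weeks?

Current finish: 26 weeks; target: 23.
Excavate is on every critical path, so each week cut from Excavate cuts the finish by one (this holds down to a finish of 23).
Need 26 − 23 = 3 weeks off Excavate → Excavate becomes 3 weeks, finish becomes 23.

3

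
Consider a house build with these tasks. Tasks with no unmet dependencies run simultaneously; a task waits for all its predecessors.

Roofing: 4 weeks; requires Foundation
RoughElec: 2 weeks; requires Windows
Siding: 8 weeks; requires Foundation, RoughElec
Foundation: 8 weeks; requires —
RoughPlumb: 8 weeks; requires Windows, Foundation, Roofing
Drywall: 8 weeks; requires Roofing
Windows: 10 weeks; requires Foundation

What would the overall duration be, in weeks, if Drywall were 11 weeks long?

28

The binding path is Foundation→Windows→RoughElec→Siding = 8+10+2+8 = 28; finish at 28 weeks.
The longest path through Drywall is only 20 weeks, so Drywall has float 8.
No other chain overtakes it, so the finish is 28 weeks.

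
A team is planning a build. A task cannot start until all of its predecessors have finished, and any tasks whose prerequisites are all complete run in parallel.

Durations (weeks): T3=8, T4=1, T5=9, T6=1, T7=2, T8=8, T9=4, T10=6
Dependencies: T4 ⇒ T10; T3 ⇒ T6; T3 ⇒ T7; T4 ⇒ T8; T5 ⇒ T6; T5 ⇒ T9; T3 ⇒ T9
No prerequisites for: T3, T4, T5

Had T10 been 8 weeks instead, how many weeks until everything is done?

13

Actual critical path: T5→T9 = 9+4 = 13 ⇒ 13 weeks.
T10 has 6 weeks of float (longest path through it is 7).
That remains the longest chain; total 13 weeks.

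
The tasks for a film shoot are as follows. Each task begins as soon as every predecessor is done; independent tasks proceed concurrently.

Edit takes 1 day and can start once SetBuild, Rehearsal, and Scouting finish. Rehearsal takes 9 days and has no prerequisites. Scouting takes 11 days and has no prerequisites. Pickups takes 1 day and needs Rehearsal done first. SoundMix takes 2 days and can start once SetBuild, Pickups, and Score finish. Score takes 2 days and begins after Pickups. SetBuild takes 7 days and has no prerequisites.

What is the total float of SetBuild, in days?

5

The longest chain is Rehearsal→Pickups→Score→SoundMix = 9+1+2+2 = 14; overall finish 14 days.
Longest path through SetBuild: 9 days (earliest finish 7, latest finish 12).
Float = 14 − 9 = 5.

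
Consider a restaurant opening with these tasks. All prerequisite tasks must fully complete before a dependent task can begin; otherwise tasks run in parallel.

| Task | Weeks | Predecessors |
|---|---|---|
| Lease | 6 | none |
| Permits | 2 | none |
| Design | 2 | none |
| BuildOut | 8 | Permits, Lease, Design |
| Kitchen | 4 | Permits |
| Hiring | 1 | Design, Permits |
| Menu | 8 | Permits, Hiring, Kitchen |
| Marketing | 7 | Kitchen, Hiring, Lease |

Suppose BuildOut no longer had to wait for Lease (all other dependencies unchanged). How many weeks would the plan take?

14

Original critical path: Lease→BuildOut = 6+8 = 14 ⇒ 14 weeks.
Without Lease→BuildOut, BuildOut's earliest start moves from 6 to 2.
After: Permits→Kitchen→Menu = 2+4+8 = 14 → 14 weeks.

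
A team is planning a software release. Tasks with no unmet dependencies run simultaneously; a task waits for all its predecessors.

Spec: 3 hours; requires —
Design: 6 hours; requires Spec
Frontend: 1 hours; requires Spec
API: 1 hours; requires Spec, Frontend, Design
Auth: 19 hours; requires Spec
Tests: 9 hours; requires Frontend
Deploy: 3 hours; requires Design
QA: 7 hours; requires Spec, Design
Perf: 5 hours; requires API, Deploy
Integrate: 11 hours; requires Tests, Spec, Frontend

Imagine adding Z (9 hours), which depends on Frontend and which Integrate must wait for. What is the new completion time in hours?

24

Originally the schedule takes 24 hours.
With Z inserted, Integrate now waits for max(Tests, Spec, Frontend, Z).
New critical path: Spec→Frontend→Z→Integrate = 3+1+9+11 = 24 ⇒ 24 hours.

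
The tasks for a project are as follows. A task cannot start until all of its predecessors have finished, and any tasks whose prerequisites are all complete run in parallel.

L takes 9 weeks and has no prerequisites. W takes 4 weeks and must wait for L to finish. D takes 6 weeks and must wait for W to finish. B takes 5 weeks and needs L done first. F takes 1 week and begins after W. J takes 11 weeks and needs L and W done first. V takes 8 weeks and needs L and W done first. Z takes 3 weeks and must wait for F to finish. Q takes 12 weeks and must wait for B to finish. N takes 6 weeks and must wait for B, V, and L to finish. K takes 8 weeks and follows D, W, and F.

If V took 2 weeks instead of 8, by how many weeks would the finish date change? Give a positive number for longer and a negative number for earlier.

Baseline: L→W→V→N = 9+4+8+6 = 27 → 27 weeks.
V is on the critical path; changing it to 2 makes that path 21 weeks.
The binding chain switches to L→W→D→K = 9+4+6+8 = 27; finish 27 weeks.
Change in finish: 27 − 27 = +0 weeks.

0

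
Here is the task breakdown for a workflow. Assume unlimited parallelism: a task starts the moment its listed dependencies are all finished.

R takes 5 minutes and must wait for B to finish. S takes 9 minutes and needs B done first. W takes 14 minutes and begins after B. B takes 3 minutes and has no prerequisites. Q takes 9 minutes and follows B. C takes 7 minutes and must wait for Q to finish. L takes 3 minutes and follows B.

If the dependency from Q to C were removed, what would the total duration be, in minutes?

With the dependency in place, B→Q→C = 3+9+7 = 19 sets the finish at 19 minutes.
Without Q→C, C's earliest start moves from 12 to 0.
New critical path: B→W = 3+14 = 17 ⇒ 17 minutes.

17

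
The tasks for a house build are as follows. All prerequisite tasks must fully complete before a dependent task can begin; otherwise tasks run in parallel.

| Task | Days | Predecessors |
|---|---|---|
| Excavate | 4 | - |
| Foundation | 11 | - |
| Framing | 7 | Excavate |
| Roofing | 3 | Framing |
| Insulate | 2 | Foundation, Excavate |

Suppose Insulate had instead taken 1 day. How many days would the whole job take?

14

Actual critical path: Excavate→Framing→Roofing = 4+7+3 = 14 ⇒ 14 days.
Insulate has 1 day of float (longest path through it is 13).
No other chain overtakes it, so the finish is 14 days.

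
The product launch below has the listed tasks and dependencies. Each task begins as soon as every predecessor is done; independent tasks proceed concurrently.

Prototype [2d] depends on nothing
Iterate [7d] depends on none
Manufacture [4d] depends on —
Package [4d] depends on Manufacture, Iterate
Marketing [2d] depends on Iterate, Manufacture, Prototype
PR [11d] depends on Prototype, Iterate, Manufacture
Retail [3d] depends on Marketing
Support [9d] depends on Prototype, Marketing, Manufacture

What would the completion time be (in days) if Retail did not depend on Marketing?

18

Original critical path: Iterate→Marketing→Support = 7+2+9 = 18 ⇒ 18 days.
Without Marketing→Retail, Retail's earliest start moves from 9 to 0.
After: Iterate→Marketing→Support = 7+2+9 = 18 → 18 days.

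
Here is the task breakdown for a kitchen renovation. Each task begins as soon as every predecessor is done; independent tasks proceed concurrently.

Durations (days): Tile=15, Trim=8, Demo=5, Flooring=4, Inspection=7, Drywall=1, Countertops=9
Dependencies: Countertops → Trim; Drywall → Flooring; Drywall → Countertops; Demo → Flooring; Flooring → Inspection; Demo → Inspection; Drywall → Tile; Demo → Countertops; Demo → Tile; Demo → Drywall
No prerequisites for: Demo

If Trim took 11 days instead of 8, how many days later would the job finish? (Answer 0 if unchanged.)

As given, the longest chain is Demo→Drywall→Countertops→Trim = 5+1+9+8 = 23, so the finish is 23 days.
Since Trim is critical, the +3 change carries straight to that chain (now 26 days).
The critical path is still Demo→Drywall→Countertops→Trim; finish is now 26 days.
Change in finish: 26 − 23 = +3 days.

3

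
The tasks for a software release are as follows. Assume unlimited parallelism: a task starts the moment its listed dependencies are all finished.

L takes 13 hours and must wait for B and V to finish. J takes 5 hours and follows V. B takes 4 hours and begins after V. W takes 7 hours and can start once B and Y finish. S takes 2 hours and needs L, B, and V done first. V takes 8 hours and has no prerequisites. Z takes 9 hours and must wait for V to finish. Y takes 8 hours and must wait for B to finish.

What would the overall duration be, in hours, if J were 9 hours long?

Baseline: V→B→L→S = 8+4+13+2 = 27 → 27 hours.
J has 14 hours of float (longest path through it is 13).
No other chain overtakes it, so the finish is 27 hours.

27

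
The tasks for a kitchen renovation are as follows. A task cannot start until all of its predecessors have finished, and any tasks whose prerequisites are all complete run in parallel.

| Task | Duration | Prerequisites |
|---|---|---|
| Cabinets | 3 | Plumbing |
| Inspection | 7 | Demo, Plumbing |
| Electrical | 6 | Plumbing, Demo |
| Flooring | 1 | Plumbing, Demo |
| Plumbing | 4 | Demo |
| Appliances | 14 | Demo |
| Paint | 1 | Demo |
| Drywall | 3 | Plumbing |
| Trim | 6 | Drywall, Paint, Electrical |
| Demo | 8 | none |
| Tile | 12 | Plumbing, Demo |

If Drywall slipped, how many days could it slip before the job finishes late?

The longest chain is Demo→Plumbing→Electrical→Trim = 8+4+6+6 = 24; overall finish 24 days.
Drywall finishes as early as 15 and must finish by 18.
Slack of Drywall = 15 − 12 = 3 days.

3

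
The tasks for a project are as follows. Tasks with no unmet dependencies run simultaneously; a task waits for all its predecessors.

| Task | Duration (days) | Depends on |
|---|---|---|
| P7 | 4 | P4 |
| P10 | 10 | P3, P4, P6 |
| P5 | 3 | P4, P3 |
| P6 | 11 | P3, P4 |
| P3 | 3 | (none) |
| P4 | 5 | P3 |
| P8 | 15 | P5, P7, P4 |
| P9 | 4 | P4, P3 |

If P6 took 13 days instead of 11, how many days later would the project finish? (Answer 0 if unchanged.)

2

Actual critical path: P3→P4→P6→P10 = 3+5+11+10 = 29 ⇒ 29 days.
Since P6 is critical, the +2 change carries straight to that chain (now 31 days).
No other chain overtakes it, so the finish is 31 days.
Change in finish: 31 − 29 = +2 days.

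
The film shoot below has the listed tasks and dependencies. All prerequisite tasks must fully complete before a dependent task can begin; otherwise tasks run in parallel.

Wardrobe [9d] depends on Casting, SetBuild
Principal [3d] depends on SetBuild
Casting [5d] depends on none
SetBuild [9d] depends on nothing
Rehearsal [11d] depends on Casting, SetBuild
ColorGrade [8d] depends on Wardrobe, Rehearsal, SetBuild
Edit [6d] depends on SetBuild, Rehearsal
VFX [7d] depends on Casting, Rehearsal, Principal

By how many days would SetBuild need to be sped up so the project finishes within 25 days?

Current finish: 28 days; target: 25.
SetBuild is on every critical path, so each day cut from SetBuild cuts the finish by one (this holds down to a finish of 24).
Need 28 − 25 = 3 days off SetBuild → SetBuild becomes 6 days, finish becomes 25.

3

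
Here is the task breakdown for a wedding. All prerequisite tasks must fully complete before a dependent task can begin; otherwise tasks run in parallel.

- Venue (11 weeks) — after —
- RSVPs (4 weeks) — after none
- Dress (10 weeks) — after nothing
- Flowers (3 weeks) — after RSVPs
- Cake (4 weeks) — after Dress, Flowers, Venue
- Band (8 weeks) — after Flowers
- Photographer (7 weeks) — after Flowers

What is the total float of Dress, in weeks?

Critical path: Venue→Cake = 11+4 = 15, so the finish is 15 weeks.
Dress finishes as early as 10 and must finish by 11.
Float = 15 − 14 = 1.

1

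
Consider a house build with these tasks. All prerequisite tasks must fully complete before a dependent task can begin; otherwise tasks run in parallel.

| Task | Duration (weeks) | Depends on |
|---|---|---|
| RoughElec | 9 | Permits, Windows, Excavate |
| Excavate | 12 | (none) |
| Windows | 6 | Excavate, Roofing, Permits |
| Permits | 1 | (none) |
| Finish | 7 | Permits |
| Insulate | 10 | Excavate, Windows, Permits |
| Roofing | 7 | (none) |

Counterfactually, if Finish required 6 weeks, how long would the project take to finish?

28

Actual critical path: Excavate→Windows→Insulate = 12+6+10 = 28 ⇒ 28 weeks.
The longest path through Finish is only 8 weeks, so Finish has float 20.
No other chain overtakes it, so the finish is 28 weeks.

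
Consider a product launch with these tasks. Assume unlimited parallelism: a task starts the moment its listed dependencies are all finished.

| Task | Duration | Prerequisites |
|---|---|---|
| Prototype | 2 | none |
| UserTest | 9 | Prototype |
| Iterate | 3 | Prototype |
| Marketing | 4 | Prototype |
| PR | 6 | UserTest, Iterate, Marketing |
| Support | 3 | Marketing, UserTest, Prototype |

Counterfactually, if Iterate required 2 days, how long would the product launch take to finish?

17

Actual critical path: Prototype→UserTest→PR = 2+9+6 = 17 ⇒ 17 days.
Iterate has 6 days of float (longest path through it is 11).
That remains the longest chain; total 17 days.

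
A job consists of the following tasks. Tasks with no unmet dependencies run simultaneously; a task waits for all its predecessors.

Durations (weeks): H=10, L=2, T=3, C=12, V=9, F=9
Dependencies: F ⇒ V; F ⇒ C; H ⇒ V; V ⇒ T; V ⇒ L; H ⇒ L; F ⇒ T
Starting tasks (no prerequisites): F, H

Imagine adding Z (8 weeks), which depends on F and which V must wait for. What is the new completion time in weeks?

Originally the job takes 22 weeks.
With Z inserted, V now waits for max(F, H, Z).
New critical path: F→Z→V→T = 9+8+9+3 = 29 ⇒ 29 weeks.

29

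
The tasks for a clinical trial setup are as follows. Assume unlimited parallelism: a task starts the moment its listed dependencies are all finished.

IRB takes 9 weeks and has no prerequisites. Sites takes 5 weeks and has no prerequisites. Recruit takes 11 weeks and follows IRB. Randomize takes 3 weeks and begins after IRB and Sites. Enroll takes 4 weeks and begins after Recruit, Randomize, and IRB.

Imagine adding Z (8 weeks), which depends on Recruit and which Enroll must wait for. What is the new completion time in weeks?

Originally the project takes 24 weeks.
With Z inserted, Enroll now waits for max(Recruit, Randomize, IRB, Z).
New critical path: IRB→Recruit→Z→Enroll = 9+11+8+4 = 32 ⇒ 32 weeks.

32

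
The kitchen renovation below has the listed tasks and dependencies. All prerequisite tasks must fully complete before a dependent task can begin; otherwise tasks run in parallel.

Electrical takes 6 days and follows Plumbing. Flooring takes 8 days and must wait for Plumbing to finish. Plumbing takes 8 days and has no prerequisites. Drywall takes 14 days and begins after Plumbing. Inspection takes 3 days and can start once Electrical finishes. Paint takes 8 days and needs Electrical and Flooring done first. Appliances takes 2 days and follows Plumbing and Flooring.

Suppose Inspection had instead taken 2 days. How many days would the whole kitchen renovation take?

24

As given, the longest chain is Plumbing→Flooring→Paint = 8+8+8 = 24, so the finish is 24 days.
Inspection has 7 days of float (longest path through it is 17).
That remains the longest chain; total 24 days.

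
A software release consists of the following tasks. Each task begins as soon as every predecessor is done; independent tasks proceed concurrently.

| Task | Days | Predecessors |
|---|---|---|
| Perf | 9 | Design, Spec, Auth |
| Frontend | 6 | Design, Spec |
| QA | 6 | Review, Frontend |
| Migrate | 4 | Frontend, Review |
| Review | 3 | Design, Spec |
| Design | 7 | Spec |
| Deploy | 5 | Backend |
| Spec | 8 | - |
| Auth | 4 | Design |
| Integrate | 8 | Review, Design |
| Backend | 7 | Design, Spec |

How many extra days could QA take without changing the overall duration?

1

Critical path: Spec→Design→Auth→Perf = 8+7+4+9 = 28, so the finish is 28 days.
The longest chain containing QA totals 27 days.
So QA can slip 28 − 27 = 1 day.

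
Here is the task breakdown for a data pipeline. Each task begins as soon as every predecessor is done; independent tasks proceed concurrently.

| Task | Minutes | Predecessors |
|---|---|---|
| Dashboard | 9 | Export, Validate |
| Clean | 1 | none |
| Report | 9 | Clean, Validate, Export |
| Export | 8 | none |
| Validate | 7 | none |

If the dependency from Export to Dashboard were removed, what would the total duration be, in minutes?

17

Before: longest chain Export→Report = 8+9 = 17, finish 17.
Without Export→Dashboard, Dashboard's earliest start moves from 8 to 7.
After: Export→Report = 8+9 = 17 → 17 minutes.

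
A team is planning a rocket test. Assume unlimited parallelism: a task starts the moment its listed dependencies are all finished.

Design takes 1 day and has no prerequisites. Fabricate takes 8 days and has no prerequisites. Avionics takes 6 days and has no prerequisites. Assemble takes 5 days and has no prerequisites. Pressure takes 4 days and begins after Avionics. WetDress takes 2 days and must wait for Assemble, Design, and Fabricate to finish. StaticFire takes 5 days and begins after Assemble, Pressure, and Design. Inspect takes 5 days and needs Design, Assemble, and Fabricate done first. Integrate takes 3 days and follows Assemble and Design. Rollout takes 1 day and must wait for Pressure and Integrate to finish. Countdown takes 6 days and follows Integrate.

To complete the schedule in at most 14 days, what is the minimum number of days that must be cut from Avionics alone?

1

Current finish: 15 days; target: 14.
Avionics is on every critical path, so each day cut from Avionics cuts the finish by one (this holds down to a finish of 14).
Need 15 − 14 = 1 day off Avionics → Avionics becomes 5 days, finish becomes 14.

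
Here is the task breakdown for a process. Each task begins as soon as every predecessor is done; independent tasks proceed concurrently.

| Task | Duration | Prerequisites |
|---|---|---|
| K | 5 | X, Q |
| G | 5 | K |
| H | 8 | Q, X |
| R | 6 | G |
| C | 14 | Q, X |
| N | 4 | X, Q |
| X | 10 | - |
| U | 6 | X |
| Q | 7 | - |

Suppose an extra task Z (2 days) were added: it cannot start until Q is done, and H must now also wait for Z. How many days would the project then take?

26

Originally the project takes 26 days.
With Z inserted, H now waits for max(Q, X, Z).
New critical path: X→K→G→R = 10+5+5+6 = 26 ⇒ 26 days.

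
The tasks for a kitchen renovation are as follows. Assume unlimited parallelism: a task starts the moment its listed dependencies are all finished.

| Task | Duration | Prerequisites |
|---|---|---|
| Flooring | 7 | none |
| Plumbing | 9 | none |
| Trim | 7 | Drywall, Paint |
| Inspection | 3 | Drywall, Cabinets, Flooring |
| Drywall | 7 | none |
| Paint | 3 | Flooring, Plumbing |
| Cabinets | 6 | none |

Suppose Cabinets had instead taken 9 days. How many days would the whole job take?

19

The binding path is Plumbing→Paint→Trim = 9+3+7 = 19; finish at 19 days.
Cabinets is off the critical path — its longest chain is 9 days, giving 10 of slack.
That remains the longest chain; total 19 days.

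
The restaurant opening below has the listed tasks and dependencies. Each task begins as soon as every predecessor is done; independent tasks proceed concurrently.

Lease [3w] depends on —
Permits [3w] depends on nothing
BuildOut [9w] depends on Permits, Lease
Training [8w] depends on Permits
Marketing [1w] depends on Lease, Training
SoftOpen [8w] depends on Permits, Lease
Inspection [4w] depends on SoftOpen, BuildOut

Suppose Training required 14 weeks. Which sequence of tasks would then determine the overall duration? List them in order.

Critical path before the change: Lease→BuildOut→Inspection = 3+9+4 = 16 giving 16 weeks.
Training has 4 weeks of float (longest path through it is 12).
The binding chain switches to Permits→Training→Marketing = 3+14+1 = 18; finish 18 weeks.

Permits, Training, Marketing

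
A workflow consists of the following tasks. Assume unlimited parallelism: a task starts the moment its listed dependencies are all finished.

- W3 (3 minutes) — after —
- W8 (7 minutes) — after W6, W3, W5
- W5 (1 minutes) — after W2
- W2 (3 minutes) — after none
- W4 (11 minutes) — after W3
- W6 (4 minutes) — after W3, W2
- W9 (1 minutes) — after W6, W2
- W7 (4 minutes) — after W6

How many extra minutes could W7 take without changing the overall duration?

W2→W6→W8 = 3+4+7 = 14 sets the makespan at 14 minutes.
Longest path through W7: 11 minutes (earliest finish 11, latest finish 14).
So W7 can slip 14 − 11 = 3 minutes.

3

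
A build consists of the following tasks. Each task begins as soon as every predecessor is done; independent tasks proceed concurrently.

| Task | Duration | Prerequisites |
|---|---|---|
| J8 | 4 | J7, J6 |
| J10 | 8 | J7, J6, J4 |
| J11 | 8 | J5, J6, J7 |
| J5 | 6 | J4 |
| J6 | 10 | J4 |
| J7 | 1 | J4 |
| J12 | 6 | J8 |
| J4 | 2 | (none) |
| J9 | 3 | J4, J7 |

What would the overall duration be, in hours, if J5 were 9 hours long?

Baseline: J4→J6→J8→J12 = 2+10+4+6 = 22 → 22 hours.
J5 has 6 hours of float (longest path through it is 16).
No other chain overtakes it, so the finish is 22 hours.

22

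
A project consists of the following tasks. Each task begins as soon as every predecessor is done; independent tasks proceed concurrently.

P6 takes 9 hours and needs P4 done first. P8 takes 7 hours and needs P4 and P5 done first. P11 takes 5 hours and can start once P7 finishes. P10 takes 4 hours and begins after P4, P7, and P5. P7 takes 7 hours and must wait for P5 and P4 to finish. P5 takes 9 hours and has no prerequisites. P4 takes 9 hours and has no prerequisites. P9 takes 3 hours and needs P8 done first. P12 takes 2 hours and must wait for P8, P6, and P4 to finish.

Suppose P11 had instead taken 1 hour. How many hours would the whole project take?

The binding path is P4→P7→P11 = 9+7+5 = 21; finish at 21 hours.
P11 lies on that path, so at 1 hour the path becomes 17 hours.
The binding chain switches to P4→P6→P12 = 9+9+2 = 20; finish 20 hours.

20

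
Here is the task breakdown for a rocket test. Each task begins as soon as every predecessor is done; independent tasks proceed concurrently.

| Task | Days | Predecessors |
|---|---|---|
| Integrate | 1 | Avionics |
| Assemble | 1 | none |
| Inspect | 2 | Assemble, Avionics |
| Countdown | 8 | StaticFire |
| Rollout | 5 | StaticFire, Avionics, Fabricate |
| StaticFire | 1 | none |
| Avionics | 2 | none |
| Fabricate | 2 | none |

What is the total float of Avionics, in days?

Critical path: StaticFire→Countdown = 1+8 = 9, so the finish is 9 days.
Longest path through Avionics: 7 days (earliest finish 2, latest finish 4).
Float = 9 − 7 = 2.

2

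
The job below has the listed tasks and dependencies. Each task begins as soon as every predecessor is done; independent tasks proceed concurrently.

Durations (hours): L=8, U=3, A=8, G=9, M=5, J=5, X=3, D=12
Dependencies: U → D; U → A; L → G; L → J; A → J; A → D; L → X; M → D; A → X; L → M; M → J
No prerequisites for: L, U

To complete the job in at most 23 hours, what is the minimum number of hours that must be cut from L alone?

Current finish: 25 hours; target: 23.
L is on every critical path, so each hour cut from L cuts the finish by one (this holds down to a finish of 23).
Need 25 − 23 = 2 hours off L → L becomes 6 hours, finish becomes 23.

2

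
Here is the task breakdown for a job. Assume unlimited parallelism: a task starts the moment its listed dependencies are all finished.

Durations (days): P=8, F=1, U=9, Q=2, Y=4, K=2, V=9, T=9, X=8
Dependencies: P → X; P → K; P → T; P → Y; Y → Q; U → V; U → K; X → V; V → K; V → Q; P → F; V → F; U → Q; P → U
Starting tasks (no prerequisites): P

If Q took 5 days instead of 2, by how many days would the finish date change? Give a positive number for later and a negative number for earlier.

3

Actual critical path: P→U→V→Q = 8+9+9+2 = 28 ⇒ 28 days.
Since Q is critical, the +3 change carries straight to that chain (now 31 days).
No other chain overtakes it, so the finish is 31 days.
Change in finish: 31 − 28 = +3 days.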